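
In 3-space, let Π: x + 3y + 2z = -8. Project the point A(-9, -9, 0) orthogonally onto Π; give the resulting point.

Foot = A − λn with λ = (n·A − d)/|n|² = (-36 − (-8))/14 = -2.
Foot = (-9, -9, 0) − (-2)·(1, 3, 2) = (-7, -3, 4).

(-7, -3, 4)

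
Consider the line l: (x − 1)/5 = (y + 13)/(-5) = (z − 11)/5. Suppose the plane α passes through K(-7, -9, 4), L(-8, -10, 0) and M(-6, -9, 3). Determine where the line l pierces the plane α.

(-4, -8, 6)

l has direction (5, -5, 5) through (1, -13, 11).
KL = (-1, -1, -4), KM = (1, 0, -1); a normal to α is KL × KM = (1, -5, 1).
Using K: α has equation x - 5y + z = 42.
Substitute r = (1, -13, 11) + t(5, -5, 5) into the plane: 77 + 35t = 42, so t = -1.
Intersection: (1, -13, 11) + (-1)·(5, -5, 5) = (-4, -8, 6).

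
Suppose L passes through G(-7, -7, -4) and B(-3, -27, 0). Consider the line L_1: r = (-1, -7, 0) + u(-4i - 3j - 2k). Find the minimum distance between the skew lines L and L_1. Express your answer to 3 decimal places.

A direction vector for L is B − G = (4, -20, 4).
Common perpendicular direction n = (4, -20, 4) × (-4, -3, -2) = (52, -8, -92).
With w = (-1, -7, 0) − (-7, -7, -4) = (6, 0, 4), w · n = -56.
Distance = |w · n| / |n| = |-56| / √11232 ≈ 0.528.

0.528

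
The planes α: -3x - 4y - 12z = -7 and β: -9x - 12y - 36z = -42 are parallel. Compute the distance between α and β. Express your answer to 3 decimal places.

0.538

Rescale β by 1/3: -3x - 4y - 12z = -14. Then distance = |-7 − (-14)| / √169 ≈ 0.538.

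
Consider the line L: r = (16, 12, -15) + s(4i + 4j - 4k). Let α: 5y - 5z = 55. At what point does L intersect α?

(8, 4, -7)

Substitute r = (16, 12, -15) + t(4, 4, -4) into the plane: 135 + 40t = 55, so t = -2.
Intersection: (16, 12, -15) + (-2)·(4, 4, -4) = (8, 4, -7).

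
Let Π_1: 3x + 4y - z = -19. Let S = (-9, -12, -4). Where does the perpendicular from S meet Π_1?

Foot = S − λn with λ = (n·S − d)/|n|² = (-71 − (-19))/26 = -2.
Foot = (-9, -12, -4) − (-2)·(3, 4, -1) = (-3, -4, -6).

(-3, -4, -6)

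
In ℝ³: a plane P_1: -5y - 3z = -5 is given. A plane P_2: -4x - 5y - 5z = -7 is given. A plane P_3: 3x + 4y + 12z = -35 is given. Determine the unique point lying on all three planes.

Solving the 3×3 linear system -5y - 3z = -5, -4x - 5y - 5z = -7, 3x + 4y + 12z = -35 (e.g. by elimination or Cramer's rule, determinant = -162) gives (3, 4, -5).

(3, 4, -5)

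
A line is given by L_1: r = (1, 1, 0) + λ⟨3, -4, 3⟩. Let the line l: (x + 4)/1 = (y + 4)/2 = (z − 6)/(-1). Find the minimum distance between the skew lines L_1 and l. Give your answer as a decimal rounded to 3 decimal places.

3.381

l has direction (1, 2, -1) through (-4, -4, 6).
Common perpendicular direction n = (3, -4, 3) × (1, 2, -1) = (-2, 6, 10).
With w = (-4, -4, 6) − (1, 1, 0) = (-5, -5, 6), w · n = 40.
Distance = |w · n| / |n| = |40| / √140 ≈ 3.381.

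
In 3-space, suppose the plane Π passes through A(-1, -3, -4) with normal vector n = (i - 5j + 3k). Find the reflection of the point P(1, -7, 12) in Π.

(-3, 13, 0)

Π: n·r = n·A gives x - 5y + 3z = 2.
λ = (n·P − d)/|n|² = (72 − 2)/35 = 2.
Reflection = P − 2λn = (1, -7, 12) − 4·(1, -5, 3) = (-3, 13, 0).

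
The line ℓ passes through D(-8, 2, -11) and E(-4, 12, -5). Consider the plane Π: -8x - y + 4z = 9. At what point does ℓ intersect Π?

A direction vector for ℓ is E − D = (4, 10, 6).
Substitute r = (-8, 2, -11) + t(4, 10, 6) into the plane: 18 + (-18)t = 9, so t = 1/2.
Intersection: (-8, 2, -11) + (1/2)·(4, 10, 6) = (-6, 7, -8).

(-6, 7, -8)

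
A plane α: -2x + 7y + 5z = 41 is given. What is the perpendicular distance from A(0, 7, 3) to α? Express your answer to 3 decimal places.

n·A − d = (-2)·(0) + (7)·(7) + (5)·(3) − 41 = 23; |n| = √78.
Distance = |23| / √78 = 23/√78 ≈ 2.604.

2.604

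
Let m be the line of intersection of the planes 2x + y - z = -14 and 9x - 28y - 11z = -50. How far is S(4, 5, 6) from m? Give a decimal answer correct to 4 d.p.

9.4325

Direction of m: (2, 1, -1) × (9, -28, -11) = (-39, 13, -65).
A point on m: solving the two plane equations with x = -5 gives (-5, -1, 3).
Taking (-5, -1, 3) on m with direction v = (-39, 13, -65): w = S − (-5, -1, 3) = (9, 6, 3), and w × v = (-429, 468, 351).
Distance = |w × v| / |v| = √526266 / √5915 ≈ 9.4325.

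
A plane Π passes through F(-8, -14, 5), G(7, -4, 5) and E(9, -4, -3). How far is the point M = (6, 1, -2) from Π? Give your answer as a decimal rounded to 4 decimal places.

FG = (15, 10, 0), FE = (17, 10, -8); a normal to Π is FG × FE = (-80, 120, -20).
Using F: Π has equation -80x + 120y - 20z = -1140.
n·M − d = (-80)·(6) + (120)·(1) + (-20)·(-2) − (-1140) = 820; |n| = √21200.
Distance = |820| / √21200 = 820/√21200 ≈ 5.6318.

5.6318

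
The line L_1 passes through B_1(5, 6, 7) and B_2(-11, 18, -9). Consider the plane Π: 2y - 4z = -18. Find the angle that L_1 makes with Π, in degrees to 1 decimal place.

50.2

A direction vector for L_1 is B_2 − B_1 = (-16, 12, -16).
sin θ = |n·v| / (|n||v|) = |88| / (√20 · √656) = 0.76827.
θ ≈ 50.2°.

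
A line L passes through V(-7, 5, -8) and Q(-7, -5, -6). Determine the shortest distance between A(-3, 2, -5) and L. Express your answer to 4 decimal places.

4.6410

A direction vector for L is Q − V = (0, -10, 2).
Taking (-7, 5, -8) on L with direction v = (0, -10, 2): w = A − (-7, 5, -8) = (4, -3, 3), and w × v = (24, -8, -40).
Distance = |w × v| / |v| = √2240 / √104 ≈ 4.6410.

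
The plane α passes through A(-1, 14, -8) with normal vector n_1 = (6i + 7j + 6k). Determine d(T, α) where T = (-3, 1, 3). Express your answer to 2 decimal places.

α: n_1·r = n_1·A gives 6x + 7y + 6z = 44.
n·T − d = (6)·(-3) + (7)·(1) + (6)·(3) − 44 = -37; |n| = √121.
Distance = |-37| / √121 = 37/√121 ≈ 3.36.

3.36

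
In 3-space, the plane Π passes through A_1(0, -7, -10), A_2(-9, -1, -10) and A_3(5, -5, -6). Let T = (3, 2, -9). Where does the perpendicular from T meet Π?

(1, -1, -5)

A_1A_2 = (-9, 6, 0), A_1A_3 = (5, 2, 4); a normal to Π is A_1A_2 × A_1A_3 = (24, 36, -48).
Using A_1: Π has equation 24x + 36y - 48z = 228.
Foot = T − λn with λ = (n·T − d)/|n|² = (576 − 228)/4176 = 1/12.
Foot = (3, 2, -9) − (1/12)·(24, 36, -48) = (1, -1, -5).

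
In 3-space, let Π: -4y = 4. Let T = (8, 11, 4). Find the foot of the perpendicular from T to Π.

Foot = T − λn with λ = (n·T − d)/|n|² = (-44 − 4)/16 = -3.
Foot = (8, 11, 4) − (-3)·(0, -4, 0) = (8, -1, 4).

(8, -1, 4)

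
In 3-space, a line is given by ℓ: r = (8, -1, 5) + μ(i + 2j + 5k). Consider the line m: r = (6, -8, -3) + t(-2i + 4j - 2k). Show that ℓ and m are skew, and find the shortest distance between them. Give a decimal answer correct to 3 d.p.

1.508

Common perpendicular direction n = (1, 2, 5) × (-2, 4, -2) = (-24, -8, 8).
With w = (6, -8, -3) − (8, -1, 5) = (-2, -7, -8), w · n = 40.
Since n ≠ 0 the lines are not parallel, and w · n = 40 ≠ 0 so they do not intersect; hence they are skew.
Distance = |w · n| / |n| = |40| / √704 ≈ 1.508.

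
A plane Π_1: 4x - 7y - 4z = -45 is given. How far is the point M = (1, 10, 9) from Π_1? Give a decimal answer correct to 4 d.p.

6.3333

n·M − d = (4)·(1) + (-7)·(10) + (-4)·(9) − (-45) = -57; |n| = √81.
Distance = |-57| / √81 = 57/√81 ≈ 6.3333.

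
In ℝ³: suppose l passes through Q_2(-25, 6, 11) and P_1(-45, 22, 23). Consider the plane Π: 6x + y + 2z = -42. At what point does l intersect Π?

(-5, -10, -1)

A direction vector for l is P_1 − Q_2 = (-20, 16, 12).
Substitute r = (-25, 6, 11) + t(-20, 16, 12) into the plane: -122 + (-80)t = -42, so t = -1.
Intersection: (-25, 6, 11) + (-1)·(-20, 16, 12) = (-5, -10, -1).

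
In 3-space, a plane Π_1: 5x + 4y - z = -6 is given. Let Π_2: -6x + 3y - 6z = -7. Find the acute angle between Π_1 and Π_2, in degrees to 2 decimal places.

cos θ = |n₁·n₂| / (|n₁||n₂|) = |-12| / (√42 · √81).
θ = arccos(0.20574) ≈ 78.13°.

78.13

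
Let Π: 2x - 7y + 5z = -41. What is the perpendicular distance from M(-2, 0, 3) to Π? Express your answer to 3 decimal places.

5.888

n·M − d = (2)·(-2) + (-7)·(0) + (5)·(3) − (-41) = 52; |n| = √78.
Distance = |52| / √78 = 52/√78 ≈ 5.888.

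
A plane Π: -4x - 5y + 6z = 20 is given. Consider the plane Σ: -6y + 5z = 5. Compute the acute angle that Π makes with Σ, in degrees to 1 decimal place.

cos θ = |n₁·n₂| / (|n₁||n₂|) = |60| / (√77 · √61).
θ = arccos(0.87547) ≈ 28.9°.

28.9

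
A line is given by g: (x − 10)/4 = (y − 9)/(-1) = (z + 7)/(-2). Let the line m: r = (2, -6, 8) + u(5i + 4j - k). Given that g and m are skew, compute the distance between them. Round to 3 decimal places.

g has direction (4, -1, -2) through (10, 9, -7).
Common perpendicular direction n = (4, -1, -2) × (5, 4, -1) = (9, -6, 21).
With w = (2, -6, 8) − (10, 9, -7) = (-8, -15, 15), w · n = 333.
Distance = |w · n| / |n| = |333| / √558 ≈ 14.097.

14.097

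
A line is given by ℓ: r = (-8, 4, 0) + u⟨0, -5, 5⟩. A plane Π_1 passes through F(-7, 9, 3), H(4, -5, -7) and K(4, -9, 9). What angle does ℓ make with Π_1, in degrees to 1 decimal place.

16.9

FH = (11, -14, -10), FK = (11, -18, 6); a normal to Π_1 is FH × FK = (-264, -176, -44).
Using F: Π_1 has equation -264x - 176y - 44z = 132.
sin θ = |n·v| / (|n||v|) = |660| / (√102608 · √50) = 0.29139.
θ ≈ 16.9°.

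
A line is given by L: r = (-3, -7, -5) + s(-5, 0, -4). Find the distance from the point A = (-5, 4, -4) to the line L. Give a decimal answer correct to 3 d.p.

11.186

Taking (-3, -7, -5) on L with direction v = (-5, 0, -4): w = A − (-3, -7, -5) = (-2, 11, 1), and w × v = (-44, -13, 55).
Distance = |w × v| / |v| = √5130 / √41 ≈ 11.186.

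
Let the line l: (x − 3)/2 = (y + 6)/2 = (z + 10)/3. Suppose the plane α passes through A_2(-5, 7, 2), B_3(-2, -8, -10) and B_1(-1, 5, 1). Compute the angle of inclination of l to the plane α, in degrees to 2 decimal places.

l has direction (2, 2, 3) through (3, -6, -10).
A_2B_3 = (3, -15, -12), A_2B_1 = (4, -2, -1); a normal to α is A_2B_3 × A_2B_1 = (-9, -45, 54).
Using A_2: α has equation -9x - 45y + 54z = -162.
sin θ = |n·v| / (|n||v|) = |54| / (√5022 · √17) = 0.18481.
θ ≈ 10.65°.

10.65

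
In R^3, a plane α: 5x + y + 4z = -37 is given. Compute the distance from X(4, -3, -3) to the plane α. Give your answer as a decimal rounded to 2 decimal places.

6.48

n·X − d = (5)·(4) + (1)·(-3) + (4)·(-3) − (-37) = 42; |n| = √42.
Distance = |42| / √42 = 42/√42 ≈ 6.48.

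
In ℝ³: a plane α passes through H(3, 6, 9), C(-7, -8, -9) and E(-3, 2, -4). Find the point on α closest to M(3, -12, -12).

HC = (-10, -14, -18), HE = (-6, -4, -13); a normal to α is HC × HE = (110, -22, -44).
Using H: α has equation 110x - 22y - 44z = -198.
Foot = M − λn with λ = (n·M − d)/|n|² = (1122 − (-198))/14520 = 1/11.
Foot = (3, -12, -12) − (1/11)·(110, -22, -44) = (-7, -10, -8).

(-7, -10, -8)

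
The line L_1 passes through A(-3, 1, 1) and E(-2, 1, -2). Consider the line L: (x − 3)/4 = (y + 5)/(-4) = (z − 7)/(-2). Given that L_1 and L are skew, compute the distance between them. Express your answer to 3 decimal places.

A direction vector for L_1 is E − A = (1, 0, -3).
L has direction (4, -4, -2) through (3, -5, 7).
Common perpendicular direction n = (1, 0, -3) × (4, -4, -2) = (-12, -10, -4).
With w = (3, -5, 7) − (-3, 1, 1) = (6, -6, 6), w · n = -36.
Distance = |w · n| / |n| = |-36| / √260 ≈ 2.233.

2.233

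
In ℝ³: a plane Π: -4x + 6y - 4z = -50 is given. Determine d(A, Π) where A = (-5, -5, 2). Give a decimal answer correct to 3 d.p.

n·A − d = (-4)·(-5) + (6)·(-5) + (-4)·(2) − (-50) = 32; |n| = √68.
Distance = |32| / √68 = 32/√68 ≈ 3.881.

3.881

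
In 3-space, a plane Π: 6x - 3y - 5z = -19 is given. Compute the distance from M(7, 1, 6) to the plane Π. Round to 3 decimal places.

n·M − d = (6)·(7) + (-3)·(1) + (-5)·(6) − (-19) = 28; |n| = √70.
Distance = |28| / √70 = 28/√70 ≈ 3.347.

3.347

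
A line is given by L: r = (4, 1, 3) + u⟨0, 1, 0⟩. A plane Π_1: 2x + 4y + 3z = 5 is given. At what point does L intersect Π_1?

Substitute r = (4, 1, 3) + t(0, 1, 0) into the plane: 21 + 4t = 5, so t = -4.
Intersection: (4, 1, 3) + (-4)·(0, 1, 0) = (4, -3, 3).

(4, -3, 3)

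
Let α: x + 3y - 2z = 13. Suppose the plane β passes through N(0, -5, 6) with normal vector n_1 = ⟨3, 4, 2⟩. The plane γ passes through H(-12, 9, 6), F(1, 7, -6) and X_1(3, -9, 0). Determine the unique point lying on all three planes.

β: n_1·r = n_1·N gives 3x + 4y + 2z = -8.
HF = (13, -2, -12), HX_1 = (15, -18, -6); a normal to γ is HF × HX_1 = (-204, -102, -204).
Using H: γ has equation -204x - 102y - 204z = 306.
Solving the 3×3 linear system x + 3y - 2z = 13, 3x + 4y + 2z = -8, -204x - 102y - 204z = 306 (e.g. by elimination or Cramer's rule, determinant = -1020) gives (10, -5, -9).

(10, -5, -9)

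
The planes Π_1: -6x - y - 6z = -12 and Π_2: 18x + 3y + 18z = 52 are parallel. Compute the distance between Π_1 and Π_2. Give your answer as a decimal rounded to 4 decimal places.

Rescale Π_2 by 1/(-3): -6x - y - 6z = -52/3. Then distance = |-12 − (-52/3)| / √73 ≈ 0.6242.

0.6242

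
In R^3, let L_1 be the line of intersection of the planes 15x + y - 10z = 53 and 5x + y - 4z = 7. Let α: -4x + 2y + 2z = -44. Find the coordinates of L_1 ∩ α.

Direction of L_1: (15, 1, -10) × (5, 1, -4) = (6, 10, 10).
A point on L_1: solving the two plane equations with x = 1 gives (1, -22, -6).
Substitute r = (1, -22, -6) + t(6, 10, 10) into the plane: -60 + 16t = -44, so t = 1.
Intersection: (1, -22, -6) + 1·(6, 10, 10) = (7, -12, 4).

(7, -12, 4)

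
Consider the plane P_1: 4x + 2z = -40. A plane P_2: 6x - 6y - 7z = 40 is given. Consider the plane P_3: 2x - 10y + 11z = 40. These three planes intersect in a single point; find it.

(-8, -10, -4)

Solving the 3×3 linear system 4x + 2z = -40, 6x - 6y - 7z = 40, 2x - 10y + 11z = 40 (e.g. by elimination or Cramer's rule, determinant = -640) gives (-8, -10, -4).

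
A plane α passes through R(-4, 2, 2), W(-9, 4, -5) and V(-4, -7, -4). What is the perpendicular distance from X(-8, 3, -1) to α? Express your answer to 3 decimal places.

RW = (-5, 2, -7), RV = (0, -9, -6); a normal to α is RW × RV = (-75, -30, 45).
Using R: α has equation -75x - 30y + 45z = 330.
n·X − d = (-75)·(-8) + (-30)·(3) + (45)·(-1) − 330 = 135; |n| = √8550.
Distance = |135| / √8550 = 135/√8550 ≈ 1.460.

1.460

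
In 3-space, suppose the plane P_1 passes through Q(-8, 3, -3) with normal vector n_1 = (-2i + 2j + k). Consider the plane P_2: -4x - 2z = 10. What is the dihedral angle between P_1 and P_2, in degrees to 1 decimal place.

P_1: n_1·r = n_1·Q gives -2x + 2y + z = 19.
cos θ = |n₁·n₂| / (|n₁||n₂|) = |6| / (√9 · √20).
θ = arccos(0.44721) ≈ 63.4°.

63.4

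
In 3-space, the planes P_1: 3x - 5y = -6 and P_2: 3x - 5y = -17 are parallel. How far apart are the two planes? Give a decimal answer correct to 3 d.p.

1.886

Same normal n = (3, -5, 0) with |n| = √34; distance = |-6 − (-17)| / |n| = 11/√34 ≈ 1.886.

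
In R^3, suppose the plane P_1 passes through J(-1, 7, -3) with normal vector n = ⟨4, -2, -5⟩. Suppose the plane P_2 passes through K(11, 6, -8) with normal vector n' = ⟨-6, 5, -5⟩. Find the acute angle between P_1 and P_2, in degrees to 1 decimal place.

81.7

P_1: n·r = n·J gives 4x - 2y - 5z = -3.
P_2: n'·r = n'·K gives -6x + 5y - 5z = 4.
cos θ = |n₁·n₂| / (|n₁||n₂|) = |-9| / (√45 · √86).
θ = arccos(0.14467) ≈ 81.7°.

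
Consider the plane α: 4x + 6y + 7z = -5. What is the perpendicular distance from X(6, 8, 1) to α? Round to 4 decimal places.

n·X − d = (4)·(6) + (6)·(8) + (7)·(1) − (-5) = 84; |n| = √101.
Distance = |84| / √101 = 84/√101 ≈ 8.3583.

8.3583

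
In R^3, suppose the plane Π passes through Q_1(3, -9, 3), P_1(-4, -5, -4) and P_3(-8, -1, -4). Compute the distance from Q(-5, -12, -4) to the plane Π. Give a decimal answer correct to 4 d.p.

Q_1P_1 = (-7, 4, -7), Q_1P_3 = (-11, 8, -7); a normal to Π is Q_1P_1 × Q_1P_3 = (28, 28, -12).
Using Q_1: Π has equation 28x + 28y - 12z = -204.
n·Q − d = (28)·(-5) + (28)·(-12) + (-12)·(-4) − (-204) = -224; |n| = √1712.
Distance = |-224| / √1712 = 224/√1712 ≈ 5.4137.

5.4137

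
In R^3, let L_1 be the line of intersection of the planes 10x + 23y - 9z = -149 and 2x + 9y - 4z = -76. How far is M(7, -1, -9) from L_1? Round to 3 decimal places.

Direction of L_1: (10, 23, -9) × (2, 9, -4) = (-11, 22, 44).
A point on L_1: solving the two plane equations with x = 7 gives (7, -6, 9).
Taking (7, -6, 9) on L_1 with direction v = (-11, 22, 44): w = M − (7, -6, 9) = (0, 5, -18), and w × v = (616, 198, 55).
Distance = |w × v| / |v| = √421685 / √2541 ≈ 12.882.

12.882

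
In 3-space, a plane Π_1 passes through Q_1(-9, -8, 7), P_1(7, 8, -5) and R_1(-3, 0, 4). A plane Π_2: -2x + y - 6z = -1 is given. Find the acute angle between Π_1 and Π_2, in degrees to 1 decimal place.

Q_1P_1 = (16, 16, -12), Q_1R_1 = (6, 8, -3); a normal to Π_1 is Q_1P_1 × Q_1R_1 = (48, -24, 32).
Using Q_1: Π_1 has equation 48x - 24y + 32z = -16.
cos θ = |n₁·n₂| / (|n₁||n₂|) = |-312| / (√3904 · √41).
θ = arccos(0.77984) ≈ 38.8°.

38.8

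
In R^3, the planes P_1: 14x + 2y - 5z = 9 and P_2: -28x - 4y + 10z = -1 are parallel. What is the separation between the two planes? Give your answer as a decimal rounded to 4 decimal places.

0.5667

Rescale P_2 by 1/(-2): 14x + 2y - 5z = 1/2. Then distance = |9 − (1/2)| / √225 ≈ 0.5667.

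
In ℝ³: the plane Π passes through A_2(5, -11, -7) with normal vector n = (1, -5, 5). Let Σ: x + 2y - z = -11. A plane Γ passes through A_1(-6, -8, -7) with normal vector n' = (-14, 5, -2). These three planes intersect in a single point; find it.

(-5, 0, 6)

Π: n·r = n·A_2 gives x - 5y + 5z = 25.
Γ: n'·r = n'·A_1 gives -14x + 5y - 2z = 58.
Solving the 3×3 linear system x - 5y + 5z = 25, x + 2y - z = -11, -14x + 5y - 2z = 58 (e.g. by elimination or Cramer's rule, determinant = 86) gives (-5, 0, 6).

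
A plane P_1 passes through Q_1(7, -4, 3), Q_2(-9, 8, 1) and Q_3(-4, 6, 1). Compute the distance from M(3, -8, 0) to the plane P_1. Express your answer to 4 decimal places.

Q_1Q_2 = (-16, 12, -2), Q_1Q_3 = (-11, 10, -2); a normal to P_1 is Q_1Q_2 × Q_1Q_3 = (-4, -10, -28).
Using Q_1: P_1 has equation -4x - 10y - 28z = -72.
n·M − d = (-4)·(3) + (-10)·(-8) + (-28)·(0) − (-72) = 140; |n| = √900.
Distance = |140| / √900 = 140/√900 ≈ 4.6667.

4.6667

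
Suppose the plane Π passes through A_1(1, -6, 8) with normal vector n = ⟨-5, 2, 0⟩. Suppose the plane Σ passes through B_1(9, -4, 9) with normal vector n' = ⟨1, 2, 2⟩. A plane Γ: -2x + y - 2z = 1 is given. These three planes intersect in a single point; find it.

(7, 9, -3)

Π: n·r = n·A_1 gives -5x + 2y = -17.
Σ: n'·r = n'·B_1 gives x + 2y + 2z = 19.
Solving the 3×3 linear system -5x + 2y = -17, x + 2y + 2z = 19, -2x + y - 2z = 1 (e.g. by elimination or Cramer's rule, determinant = 26) gives (7, 9, -3).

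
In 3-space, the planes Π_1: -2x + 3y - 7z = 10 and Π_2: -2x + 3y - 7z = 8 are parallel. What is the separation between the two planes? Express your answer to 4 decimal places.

Same normal n = (-2, 3, -7) with |n| = √62; distance = |10 − 8| / |n| = 2/√62 ≈ 0.2540.

0.2540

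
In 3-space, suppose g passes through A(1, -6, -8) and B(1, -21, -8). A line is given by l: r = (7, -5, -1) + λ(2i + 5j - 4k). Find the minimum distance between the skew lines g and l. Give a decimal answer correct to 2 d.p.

8.50

A direction vector for g is B − A = (0, -15, 0).
Common perpendicular direction n = (0, -15, 0) × (2, 5, -4) = (60, 0, 30).
With w = (7, -5, -1) − (1, -6, -8) = (6, 1, 7), w · n = 570.
Distance = |w · n| / |n| = |570| / √4500 ≈ 8.50.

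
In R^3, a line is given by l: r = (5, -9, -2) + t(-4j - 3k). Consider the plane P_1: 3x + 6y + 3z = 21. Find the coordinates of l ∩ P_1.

Substitute r = (5, -9, -2) + t(0, -4, -3) into the plane: -45 + (-33)t = 21, so t = -2.
Intersection: (5, -9, -2) + (-2)·(0, -4, -3) = (5, -1, 4).

(5, -1, 4)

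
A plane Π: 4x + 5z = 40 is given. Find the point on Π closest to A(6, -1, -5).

(10, -1, 0)

Foot = A − λn with λ = (n·A − d)/|n|² = (-1 − 40)/41 = -1.
Foot = (6, -1, -5) − (-1)·(4, 0, 5) = (10, -1, 0).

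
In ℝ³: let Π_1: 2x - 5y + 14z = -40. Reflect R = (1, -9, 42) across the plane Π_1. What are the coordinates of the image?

(-11, 21, -42)

λ = (n·R − d)/|n|² = (635 − (-40))/225 = 3.
Reflection = R − 2λn = (1, -9, 42) − 6·(2, -5, 14) = (-11, 21, -42).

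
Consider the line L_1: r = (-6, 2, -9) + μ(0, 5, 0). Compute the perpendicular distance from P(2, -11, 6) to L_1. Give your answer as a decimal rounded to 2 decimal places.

17.00

Taking (-6, 2, -9) on L_1 with direction v = (0, 5, 0): w = P − (-6, 2, -9) = (8, -13, 15), and w × v = (-75, 0, 40).
Distance = |w × v| / |v| = √7225 / √25 ≈ 17.00.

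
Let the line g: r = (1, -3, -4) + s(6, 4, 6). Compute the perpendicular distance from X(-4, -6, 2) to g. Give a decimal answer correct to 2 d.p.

8.34

Taking (1, -3, -4) on g with direction v = (6, 4, 6): w = X − (1, -3, -4) = (-5, -3, 6), and w × v = (-42, 66, -2).
Distance = |w × v| / |v| = √6124 / √88 ≈ 8.34.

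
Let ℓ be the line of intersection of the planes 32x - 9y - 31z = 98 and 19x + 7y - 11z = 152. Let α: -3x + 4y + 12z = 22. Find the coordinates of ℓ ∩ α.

Direction of ℓ: (32, -9, -31) × (19, 7, -11) = (316, -237, 395).
A point on ℓ: solving the two plane equations with x = -2 gives (-2, 13, -9).
Substitute r = (-2, 13, -9) + t(316, -237, 395) into the plane: -50 + 2844t = 22, so t = 2/79.
Intersection: (-2, 13, -9) + (2/79)·(316, -237, 395) = (6, 7, 1).

(6, 7, 1)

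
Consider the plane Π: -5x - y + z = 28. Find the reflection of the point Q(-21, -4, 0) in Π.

(9, 2, -6)

λ = (n·Q − d)/|n|² = (109 − 28)/27 = 3.
Reflection = Q − 2λn = (-21, -4, 0) − 6·(-5, -1, 1) = (9, 2, -6).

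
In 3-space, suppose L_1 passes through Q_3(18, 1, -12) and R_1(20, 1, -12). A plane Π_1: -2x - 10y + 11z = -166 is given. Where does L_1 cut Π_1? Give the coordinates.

A direction vector for L_1 is R_1 − Q_3 = (2, 0, 0).
Substitute r = (18, 1, -12) + t(2, 0, 0) into the plane: -178 + (-4)t = -166, so t = -3.
Intersection: (18, 1, -12) + (-3)·(2, 0, 0) = (12, 1, -12).

(12, 1, -12)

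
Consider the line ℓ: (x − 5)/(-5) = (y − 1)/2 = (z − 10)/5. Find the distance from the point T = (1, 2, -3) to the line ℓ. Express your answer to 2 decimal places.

12.32

ℓ has direction (-5, 2, 5) through (5, 1, 10).
Taking (5, 1, 10) on ℓ with direction v = (-5, 2, 5): w = T − (5, 1, 10) = (-4, 1, -13), and w × v = (31, 85, -3).
Distance = |w × v| / |v| = √8195 / √54 ≈ 12.32.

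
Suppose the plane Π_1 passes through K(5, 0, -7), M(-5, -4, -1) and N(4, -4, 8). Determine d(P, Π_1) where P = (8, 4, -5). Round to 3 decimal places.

3.536

KM = (-10, -4, 6), KN = (-1, -4, 15); a normal to Π_1 is KM × KN = (-36, 144, 36).
Using K: Π_1 has equation -36x + 144y + 36z = -432.
n·P − d = (-36)·(8) + (144)·(4) + (36)·(-5) − (-432) = 540; |n| = √23328.
Distance = |540| / √23328 = 540/√23328 ≈ 3.536.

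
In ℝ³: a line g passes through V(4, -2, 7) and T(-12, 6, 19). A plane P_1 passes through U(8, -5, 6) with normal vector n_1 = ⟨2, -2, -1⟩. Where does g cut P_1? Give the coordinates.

A direction vector for g is T − V = (-16, 8, 12).
P_1: n_1·r = n_1·U gives 2x - 2y - z = 20.
Substitute r = (4, -2, 7) + t(-16, 8, 12) into the plane: 5 + (-60)t = 20, so t = -1/4.
Intersection: (4, -2, 7) + (-1/4)·(-16, 8, 12) = (8, -4, 4).

(8, -4, 4)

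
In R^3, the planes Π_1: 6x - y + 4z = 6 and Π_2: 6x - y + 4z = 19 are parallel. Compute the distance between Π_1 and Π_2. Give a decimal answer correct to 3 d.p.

1.786

Same normal n = (6, -1, 4) with |n| = √53; distance = |6 − 19| / |n| = 13/√53 ≈ 1.786.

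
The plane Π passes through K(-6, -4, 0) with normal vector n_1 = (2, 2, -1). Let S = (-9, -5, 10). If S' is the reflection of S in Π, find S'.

(-1, 3, 6)

Π: n_1·r = n_1·K gives 2x + 2y - z = -20.
λ = (n·S − d)/|n|² = (-38 − (-20))/9 = -2.
Reflection = S − 2λn = (-9, -5, 10) − (-4)·(2, 2, -1) = (-1, 3, 6).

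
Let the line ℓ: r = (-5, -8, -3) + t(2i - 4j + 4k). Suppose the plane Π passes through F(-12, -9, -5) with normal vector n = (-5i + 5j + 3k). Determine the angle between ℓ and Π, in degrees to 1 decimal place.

Π: n·r = n·F gives -5x + 5y + 3z = 0.
sin θ = |n·v| / (|n||v|) = |-18| / (√59 · √36) = 0.39057.
θ ≈ 23.0°.

23.0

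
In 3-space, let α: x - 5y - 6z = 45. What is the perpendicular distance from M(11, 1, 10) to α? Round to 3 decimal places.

n·M − d = (1)·(11) + (-5)·(1) + (-6)·(10) − 45 = -99; |n| = √62.
Distance = |-99| / √62 = 99/√62 ≈ 12.573.

12.573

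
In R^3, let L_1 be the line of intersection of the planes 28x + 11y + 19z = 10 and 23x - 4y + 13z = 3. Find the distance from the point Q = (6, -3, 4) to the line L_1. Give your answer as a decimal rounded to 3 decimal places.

Direction of L_1: (28, 11, 19) × (23, -4, 13) = (219, 73, -365).
A point on L_1: solving the two plane equations with x = 2 gives (2, 1, -3).
Taking (2, 1, -3) on L_1 with direction v = (219, 73, -365): w = Q − (2, 1, -3) = (4, -4, 7), and w × v = (949, 2993, 1168).
Distance = |w × v| / |v| = √11222874 / √186515 ≈ 7.757.

7.757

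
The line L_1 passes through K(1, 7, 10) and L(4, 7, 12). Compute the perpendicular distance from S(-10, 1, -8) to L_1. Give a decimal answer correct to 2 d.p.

A direction vector for L_1 is L − K = (3, 0, 2).
Taking (1, 7, 10) on L_1 with direction v = (3, 0, 2): w = S − (1, 7, 10) = (-11, -6, -18), and w × v = (-12, -32, 18).
Distance = |w × v| / |v| = √1492 / √13 ≈ 10.71.

10.71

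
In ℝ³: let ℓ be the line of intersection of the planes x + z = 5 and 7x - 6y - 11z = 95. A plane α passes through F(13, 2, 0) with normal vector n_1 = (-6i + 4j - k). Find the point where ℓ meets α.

Direction of ℓ: (1, 0, 1) × (7, -6, -11) = (6, 18, -6).
A point on ℓ: solving the two plane equations with x = 3 gives (3, -16, 2).
α: n_1·r = n_1·F gives -6x + 4y - z = -70.
Substitute r = (3, -16, 2) + t(6, 18, -6) into the plane: -84 + 42t = -70, so t = 1/3.
Intersection: (3, -16, 2) + (1/3)·(6, 18, -6) = (5, -10, 0).

(5, -10, 0)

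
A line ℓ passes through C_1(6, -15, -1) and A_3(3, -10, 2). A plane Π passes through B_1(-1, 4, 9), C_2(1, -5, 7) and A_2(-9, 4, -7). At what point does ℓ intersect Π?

A direction vector for ℓ is A_3 − C_1 = (-3, 5, 3).
B_1C_2 = (2, -9, -2), B_1A_2 = (-8, 0, -16); a normal to Π is B_1C_2 × B_1A_2 = (144, 48, -72).
Using B_1: Π has equation 144x + 48y - 72z = -600.
Substitute r = (6, -15, -1) + t(-3, 5, 3) into the plane: 216 + (-408)t = -600, so t = 2.
Intersection: (6, -15, -1) + 2·(-3, 5, 3) = (0, -5, 5).

(0, -5, 5)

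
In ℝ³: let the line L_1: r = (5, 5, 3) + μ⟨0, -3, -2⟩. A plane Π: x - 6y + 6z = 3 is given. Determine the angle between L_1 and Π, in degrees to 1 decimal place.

sin θ = |n·v| / (|n||v|) = |6| / (√73 · √13) = 0.19477.
θ ≈ 11.2°.

11.2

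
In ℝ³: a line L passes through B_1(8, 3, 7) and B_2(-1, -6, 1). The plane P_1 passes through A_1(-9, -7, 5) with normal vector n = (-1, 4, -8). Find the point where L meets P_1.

A direction vector for L is B_2 − B_1 = (-9, -9, -6).
P_1: n·r = n·A_1 gives -x + 4y - 8z = -59.
Substitute r = (8, 3, 7) + t(-9, -9, -6) into the plane: -52 + 21t = -59, so t = -1/3.
Intersection: (8, 3, 7) + (-1/3)·(-9, -9, -6) = (11, 6, 9).

(11, 6, 9)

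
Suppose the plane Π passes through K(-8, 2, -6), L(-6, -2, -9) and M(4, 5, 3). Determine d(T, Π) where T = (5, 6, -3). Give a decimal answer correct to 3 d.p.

KL = (2, -4, -3), KM = (12, 3, 9); a normal to Π is KL × KM = (-27, -54, 54).
Using K: Π has equation -27x - 54y + 54z = -216.
n·T − d = (-27)·(5) + (-54)·(6) + (54)·(-3) − (-216) = -405; |n| = √6561.
Distance = |-405| / √6561 = 405/√6561 ≈ 5.000.

5.000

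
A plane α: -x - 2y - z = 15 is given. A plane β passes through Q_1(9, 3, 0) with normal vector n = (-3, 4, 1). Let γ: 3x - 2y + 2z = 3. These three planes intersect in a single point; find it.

(-3, -6, 0)

β: n·r = n·Q_1 gives -3x + 4y + z = -15.
Solving the 3×3 linear system -x - 2y - z = 15, -3x + 4y + z = -15, 3x - 2y + 2z = 3 (e.g. by elimination or Cramer's rule, determinant = -22) gives (-3, -6, 0).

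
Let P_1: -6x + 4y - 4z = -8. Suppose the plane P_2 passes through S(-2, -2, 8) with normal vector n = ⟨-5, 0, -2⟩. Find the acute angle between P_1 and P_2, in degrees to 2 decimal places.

31.16

P_2: n·r = n·S gives -5x - 2z = -6.
cos θ = |n₁·n₂| / (|n₁||n₂|) = |38| / (√68 · √29).
θ = arccos(0.85572) ≈ 31.16°.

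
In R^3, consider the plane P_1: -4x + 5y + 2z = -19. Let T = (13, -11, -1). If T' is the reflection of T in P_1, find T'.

(-3, 9, 7)

λ = (n·T − d)/|n|² = (-109 − (-19))/45 = -2.
Reflection = T − 2λn = (13, -11, -1) − (-4)·(-4, 5, 2) = (-3, 9, 7).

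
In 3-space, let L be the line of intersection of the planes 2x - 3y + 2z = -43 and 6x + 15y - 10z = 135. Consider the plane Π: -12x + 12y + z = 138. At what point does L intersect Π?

Direction of L: (2, -3, 2) × (6, 15, -10) = (0, 32, 48).
A point on L: solving the two plane equations with y = 3 gives (-5, 3, -12).
Substitute r = (-5, 3, -12) + t(0, 32, 48) into the plane: 84 + 432t = 138, so t = 1/8.
Intersection: (-5, 3, -12) + (1/8)·(0, 32, 48) = (-5, 7, -6).

(-5, 7, -6)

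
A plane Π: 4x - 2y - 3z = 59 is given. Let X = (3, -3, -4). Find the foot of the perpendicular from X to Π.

Foot = X − λn with λ = (n·X − d)/|n|² = (30 − 59)/29 = -1.
Foot = (3, -3, -4) − (-1)·(4, -2, -3) = (7, -5, -7).

(7, -5, -7)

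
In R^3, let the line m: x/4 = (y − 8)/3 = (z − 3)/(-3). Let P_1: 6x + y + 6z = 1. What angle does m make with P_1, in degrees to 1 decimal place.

m has direction (4, 3, -3) through (0, 8, 3).
sin θ = |n·v| / (|n||v|) = |9| / (√73 · √34) = 0.18065.
θ ≈ 10.4°.

10.4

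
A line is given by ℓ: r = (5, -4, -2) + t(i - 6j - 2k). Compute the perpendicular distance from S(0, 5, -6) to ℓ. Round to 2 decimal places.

Taking (5, -4, -2) on ℓ with direction v = (1, -6, -2): w = S − (5, -4, -2) = (-5, 9, -4), and w × v = (-42, -14, 21).
Distance = |w × v| / |v| = √2401 / √41 ≈ 7.65.

7.65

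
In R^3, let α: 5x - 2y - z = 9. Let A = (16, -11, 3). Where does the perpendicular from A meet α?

(1, -5, 6)

Foot = A − λn with λ = (n·A − d)/|n|² = (99 − 9)/30 = 3.
Foot = (16, -11, 3) − 3·(5, -2, -1) = (1, -5, 6).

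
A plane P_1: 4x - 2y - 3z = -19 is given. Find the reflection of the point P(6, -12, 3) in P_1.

λ = (n·P − d)/|n|² = (39 − (-19))/29 = 2.
Reflection = P − 2λn = (6, -12, 3) − 4·(4, -2, -3) = (-10, -4, 15).

(-10, -4, 15)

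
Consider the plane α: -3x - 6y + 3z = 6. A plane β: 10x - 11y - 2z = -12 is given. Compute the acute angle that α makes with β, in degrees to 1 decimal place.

74.2

cos θ = |n₁·n₂| / (|n₁||n₂|) = |30| / (√54 · √225).
θ = arccos(0.27217) ≈ 74.2°.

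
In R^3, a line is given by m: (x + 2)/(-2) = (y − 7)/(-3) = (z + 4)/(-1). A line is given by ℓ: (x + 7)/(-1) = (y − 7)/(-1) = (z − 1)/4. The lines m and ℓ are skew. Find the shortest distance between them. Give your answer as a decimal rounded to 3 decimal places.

3.787

m has direction (-2, -3, -1) through (-2, 7, -4).
ℓ has direction (-1, -1, 4) through (-7, 7, 1).
Common perpendicular direction n = (-2, -3, -1) × (-1, -1, 4) = (-13, 9, -1).
With w = (-7, 7, 1) − (-2, 7, -4) = (-5, 0, 5), w · n = 60.
Distance = |w · n| / |n| = |60| / √251 ≈ 3.787.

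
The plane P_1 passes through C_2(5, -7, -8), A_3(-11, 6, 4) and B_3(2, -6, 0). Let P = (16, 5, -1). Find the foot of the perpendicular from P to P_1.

C_2A_3 = (-16, 13, 12), C_2B_3 = (-3, 1, 8); a normal to P_1 is C_2A_3 × C_2B_3 = (92, 92, 23).
Using C_2: P_1 has equation 92x + 92y + 23z = -368.
Foot = P − λn with λ = (n·P − d)/|n|² = (1909 − (-368))/17457 = 3/23.
Foot = (16, 5, -1) − (3/23)·(92, 92, 23) = (4, -7, -4).

(4, -7, -4)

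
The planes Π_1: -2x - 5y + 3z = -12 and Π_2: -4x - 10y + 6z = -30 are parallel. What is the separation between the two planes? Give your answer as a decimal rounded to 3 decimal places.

Rescale Π_2 by 1/2: -2x - 5y + 3z = -15. Then distance = |-12 − (-15)| / √38 ≈ 0.487.

0.487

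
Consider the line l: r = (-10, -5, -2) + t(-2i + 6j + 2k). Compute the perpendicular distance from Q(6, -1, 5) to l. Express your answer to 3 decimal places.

Taking (-10, -5, -2) on l with direction v = (-2, 6, 2): w = Q − (-10, -5, -2) = (16, 4, 7), and w × v = (-34, -46, 104).
Distance = |w × v| / |v| = √14088 / √44 ≈ 17.894.

17.894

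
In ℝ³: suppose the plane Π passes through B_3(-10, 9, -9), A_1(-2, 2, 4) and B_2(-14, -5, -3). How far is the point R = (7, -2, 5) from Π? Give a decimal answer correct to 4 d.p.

6.8527

B_3A_1 = (8, -7, 13), B_3B_2 = (-4, -14, 6); a normal to Π is B_3A_1 × B_3B_2 = (140, -100, -140).
Using B_3: Π has equation 140x - 100y - 140z = -1040.
n·R − d = (140)·(7) + (-100)·(-2) + (-140)·(5) − (-1040) = 1520; |n| = √49200.
Distance = |1520| / √49200 = 1520/√49200 ≈ 6.8527.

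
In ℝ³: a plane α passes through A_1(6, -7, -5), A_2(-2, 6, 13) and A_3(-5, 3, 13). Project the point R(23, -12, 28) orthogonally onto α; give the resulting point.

A_1A_2 = (-8, 13, 18), A_1A_3 = (-11, 10, 18); a normal to α is A_1A_2 × A_1A_3 = (54, -54, 63).
Using A_1: α has equation 54x - 54y + 63z = 387.
Foot = R − λn with λ = (n·R − d)/|n|² = (3654 − 387)/9801 = 1/3.
Foot = (23, -12, 28) − (1/3)·(54, -54, 63) = (5, 6, 7).

(5, 6, 7)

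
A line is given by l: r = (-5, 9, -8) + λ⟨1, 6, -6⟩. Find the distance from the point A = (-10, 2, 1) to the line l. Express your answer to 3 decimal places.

3.906

Taking (-5, 9, -8) on l with direction v = (1, 6, -6): w = A − (-5, 9, -8) = (-5, -7, 9), and w × v = (-12, -21, -23).
Distance = |w × v| / |v| = √1114 / √73 ≈ 3.906.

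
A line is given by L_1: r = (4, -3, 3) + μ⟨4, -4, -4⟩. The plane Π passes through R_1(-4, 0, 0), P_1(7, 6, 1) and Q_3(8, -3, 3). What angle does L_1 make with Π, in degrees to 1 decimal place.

R_1P_1 = (11, 6, 1), R_1Q_3 = (12, -3, 3); a normal to Π is R_1P_1 × R_1Q_3 = (21, -21, -105).
Using R_1: Π has equation 21x - 21y - 105z = -84.
sin θ = |n·v| / (|n||v|) = |588| / (√11907 · √48) = 0.77778.
θ ≈ 51.1°.

51.1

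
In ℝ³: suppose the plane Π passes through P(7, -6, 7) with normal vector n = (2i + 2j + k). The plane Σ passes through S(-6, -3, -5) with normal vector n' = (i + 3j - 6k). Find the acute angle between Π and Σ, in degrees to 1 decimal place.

84.4

Π: n·r = n·P gives 2x + 2y + z = 9.
Σ: n'·r = n'·S gives x + 3y - 6z = 15.
cos θ = |n₁·n₂| / (|n₁||n₂|) = |2| / (√9 · √46).
θ = arccos(0.09829) ≈ 84.4°.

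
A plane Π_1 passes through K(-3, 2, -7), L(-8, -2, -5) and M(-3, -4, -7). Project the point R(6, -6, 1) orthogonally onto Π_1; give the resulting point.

(2, -6, -9)

KL = (-5, -4, 2), KM = (0, -6, 0); a normal to Π_1 is KL × KM = (12, 0, 30).
Using K: Π_1 has equation 12x + 30z = -246.
Foot = R − λn with λ = (n·R − d)/|n|² = (102 − (-246))/1044 = 1/3.
Foot = (6, -6, 1) − (1/3)·(12, 0, 30) = (2, -6, -9).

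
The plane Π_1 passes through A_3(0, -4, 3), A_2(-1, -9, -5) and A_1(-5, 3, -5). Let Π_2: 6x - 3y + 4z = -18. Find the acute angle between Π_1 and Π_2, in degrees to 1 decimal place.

A_3A_2 = (-1, -5, -8), A_3A_1 = (-5, 7, -8); a normal to Π_1 is A_3A_2 × A_3A_1 = (96, 32, -32).
Using A_3: Π_1 has equation 96x + 32y - 32z = -224.
cos θ = |n₁·n₂| / (|n₁||n₂|) = |352| / (√11264 · √61).
θ = arccos(0.42465) ≈ 64.9°.

64.9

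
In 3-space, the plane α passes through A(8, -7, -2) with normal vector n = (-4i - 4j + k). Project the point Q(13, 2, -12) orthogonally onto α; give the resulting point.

(5, -6, -10)

α: n·r = n·A gives -4x - 4y + z = -6.
Foot = Q − λn with λ = (n·Q − d)/|n|² = (-72 − (-6))/33 = -2.
Foot = (13, 2, -12) − (-2)·(-4, -4, 1) = (5, -6, -10).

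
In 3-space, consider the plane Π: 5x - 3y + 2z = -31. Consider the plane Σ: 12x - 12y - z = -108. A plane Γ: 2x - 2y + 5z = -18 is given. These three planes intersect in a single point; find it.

Solving the 3×3 linear system 5x - 3y + 2z = -31, 12x - 12y - z = -108, 2x - 2y + 5z = -18 (e.g. by elimination or Cramer's rule, determinant = -124) gives (-2, 7, 0).

(-2, 7, 0)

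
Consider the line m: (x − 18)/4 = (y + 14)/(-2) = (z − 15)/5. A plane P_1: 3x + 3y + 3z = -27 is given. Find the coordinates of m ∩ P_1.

m has direction (4, -2, 5) through (18, -14, 15).
Substitute r = (18, -14, 15) + t(4, -2, 5) into the plane: 57 + 21t = -27, so t = -4.
Intersection: (18, -14, 15) + (-4)·(4, -2, 5) = (2, -6, -5).

(2, -6, -5)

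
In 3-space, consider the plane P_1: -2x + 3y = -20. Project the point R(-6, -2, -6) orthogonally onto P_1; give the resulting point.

Foot = R − λn with λ = (n·R − d)/|n|² = (6 − (-20))/13 = 2.
Foot = (-6, -2, -6) − 2·(-2, 3, 0) = (-2, -8, -6).

(-2, -8, -6)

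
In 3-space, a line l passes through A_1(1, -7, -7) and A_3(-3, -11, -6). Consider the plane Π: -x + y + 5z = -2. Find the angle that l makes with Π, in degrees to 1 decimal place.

A direction vector for l is A_3 − A_1 = (-4, -4, 1).
sin θ = |n·v| / (|n||v|) = |5| / (√27 · √33) = 0.16751.
θ ≈ 9.6°.

9.6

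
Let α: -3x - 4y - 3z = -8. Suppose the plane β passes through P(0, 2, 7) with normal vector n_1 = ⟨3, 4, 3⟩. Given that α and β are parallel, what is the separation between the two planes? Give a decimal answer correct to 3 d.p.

3.601

β: n_1·r = n_1·P gives 3x + 4y + 3z = 29.
Rescale β by 1/(-1): -3x - 4y - 3z = -29. Then distance = |-8 − (-29)| / √34 ≈ 3.601.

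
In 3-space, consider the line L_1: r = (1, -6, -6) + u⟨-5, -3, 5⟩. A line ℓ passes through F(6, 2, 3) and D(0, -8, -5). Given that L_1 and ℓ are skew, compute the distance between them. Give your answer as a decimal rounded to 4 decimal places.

A direction vector for ℓ is D − F = (-6, -10, -8).
Common perpendicular direction n = (-5, -3, 5) × (-6, -10, -8) = (74, -70, 32).
With w = (6, 2, 3) − (1, -6, -6) = (5, 8, 9), w · n = 98.
Distance = |w · n| / |n| = |98| / √11400 ≈ 0.9179.

0.9179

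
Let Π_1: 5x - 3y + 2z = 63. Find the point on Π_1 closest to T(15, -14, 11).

Foot = T − λn with λ = (n·T − d)/|n|² = (139 − 63)/38 = 2.
Foot = (15, -14, 11) − 2·(5, -3, 2) = (5, -8, 7).

(5, -8, 7)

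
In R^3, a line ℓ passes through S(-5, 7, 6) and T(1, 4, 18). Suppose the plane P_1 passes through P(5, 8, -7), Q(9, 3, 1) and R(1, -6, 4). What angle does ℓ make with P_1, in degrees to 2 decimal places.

A direction vector for ℓ is T − S = (6, -3, 12).
PQ = (4, -5, 8), PR = (-4, -14, 11); a normal to P_1 is PQ × PR = (57, -76, -76).
Using P: P_1 has equation 57x - 76y - 76z = 209.
sin θ = |n·v| / (|n||v|) = |-342| / (√14801 · √189) = 0.20448.
θ ≈ 11.80°.

11.80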